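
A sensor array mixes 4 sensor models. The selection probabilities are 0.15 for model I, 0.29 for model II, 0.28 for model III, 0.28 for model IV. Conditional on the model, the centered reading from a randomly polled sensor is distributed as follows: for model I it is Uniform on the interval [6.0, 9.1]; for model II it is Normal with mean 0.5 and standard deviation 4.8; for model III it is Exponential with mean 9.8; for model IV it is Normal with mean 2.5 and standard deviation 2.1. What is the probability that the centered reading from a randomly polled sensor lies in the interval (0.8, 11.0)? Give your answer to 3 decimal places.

Conditional on each model, P(0.8 < X < 11.0): I: 1; II: 0.460729; III: 0.596129; IV: 0.790867.
By total probability, P(0.8 < X < 11.0) = 0.15·1 + 0.29·0.460729 + 0.28·0.596129 + 0.28·0.790867 = 0.67197.

0.672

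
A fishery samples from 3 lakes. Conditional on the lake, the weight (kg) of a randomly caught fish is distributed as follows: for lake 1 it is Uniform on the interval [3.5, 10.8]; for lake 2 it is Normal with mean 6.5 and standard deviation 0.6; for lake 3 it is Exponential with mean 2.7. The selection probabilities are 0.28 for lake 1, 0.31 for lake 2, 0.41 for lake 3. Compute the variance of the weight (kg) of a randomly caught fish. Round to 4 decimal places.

8.4893

Per component, 1: μ=7.15, E[X²]=55.5633; 2: μ=6.5, E[X²]=42.61; 3: μ=2.7, E[X²]=14.58.
E[X] = 0.28·7.15 + 0.31·6.5 + 0.41·2.7 = 5.124.
E[X²] = 0.28·55.5633 + 0.31·42.61 + 0.41·14.58 = 34.7446.
Var(X) = E[X²] − (E[X])² = 34.7446 − 26.2554 = 8.48926.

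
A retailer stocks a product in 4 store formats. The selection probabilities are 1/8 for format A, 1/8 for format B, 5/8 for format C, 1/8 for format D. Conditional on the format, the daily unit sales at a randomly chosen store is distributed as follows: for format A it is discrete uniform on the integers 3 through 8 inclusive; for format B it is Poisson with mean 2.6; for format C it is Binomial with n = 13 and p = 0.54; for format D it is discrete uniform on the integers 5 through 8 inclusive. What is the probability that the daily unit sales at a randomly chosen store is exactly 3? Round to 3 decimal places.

Conditional on each format, P(X = 3): A: 0.166667; B: 0.217572; C: 0.0191041; D: 0.
By total probability, P(X = 3) = 0.125·0.166667 + 0.125·0.217572 + 0.625·0.0191041 + 0.125·0 = 0.0599699.

0.060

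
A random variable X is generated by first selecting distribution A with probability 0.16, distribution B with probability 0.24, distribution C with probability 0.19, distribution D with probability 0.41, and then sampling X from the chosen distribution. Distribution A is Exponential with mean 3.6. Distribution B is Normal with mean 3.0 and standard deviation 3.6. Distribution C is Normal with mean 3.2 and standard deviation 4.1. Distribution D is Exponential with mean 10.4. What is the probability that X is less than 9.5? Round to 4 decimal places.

Conditional on each component, P(X < 9.5): A: 0.928559; B: 0.964506; C: 0.937803; D: 0.598867.
By total probability, P(X < 9.5) = 0.16·0.928559 + 0.24·0.964506 + 0.19·0.937803 + 0.41·0.598867 = 0.803769.

0.8038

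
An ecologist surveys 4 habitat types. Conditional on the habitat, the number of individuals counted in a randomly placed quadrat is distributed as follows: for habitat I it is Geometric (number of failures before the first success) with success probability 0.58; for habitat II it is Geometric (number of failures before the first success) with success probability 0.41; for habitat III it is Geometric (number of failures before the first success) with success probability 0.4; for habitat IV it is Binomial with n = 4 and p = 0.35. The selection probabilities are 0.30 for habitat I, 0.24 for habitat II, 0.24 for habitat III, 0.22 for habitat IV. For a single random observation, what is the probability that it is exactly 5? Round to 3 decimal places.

0.017

Conditional on each habitat, P(X = 5): I: 0.00758009; II: 0.0293119; III: 0.031104; IV: 0.
By total probability, P(X = 5) = 0.3·0.00758009 + 0.24·0.0293119 + 0.24·0.031104 + 0.22·0 = 0.0167738.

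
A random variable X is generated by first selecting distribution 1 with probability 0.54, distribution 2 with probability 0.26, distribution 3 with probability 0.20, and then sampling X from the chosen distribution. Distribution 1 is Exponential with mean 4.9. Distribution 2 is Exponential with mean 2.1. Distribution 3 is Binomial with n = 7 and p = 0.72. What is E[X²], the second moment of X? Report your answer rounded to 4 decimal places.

33.5866

For each component E[X²] = Var + (mean)², giving 1: 48.02; 2: 8.82; 3: 26.8128.
Overall E[X²] = 0.54·48.02 + 0.26·8.82 + 0.2·26.8128 = 33.5866.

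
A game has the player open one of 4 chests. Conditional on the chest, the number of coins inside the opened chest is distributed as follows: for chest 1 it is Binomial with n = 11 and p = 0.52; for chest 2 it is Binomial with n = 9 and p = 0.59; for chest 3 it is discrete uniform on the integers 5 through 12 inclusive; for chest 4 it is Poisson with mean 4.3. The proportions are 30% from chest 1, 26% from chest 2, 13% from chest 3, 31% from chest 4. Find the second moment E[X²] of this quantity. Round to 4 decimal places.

For each component E[X²] = Var + (mean)², giving 1: 35.464; 2: 30.3732; 3: 77.5; 4: 22.79.
Overall E[X²] = 0.3·35.464 + 0.26·30.3732 + 0.13·77.5 + 0.31·22.79 = 35.6761.

35.6761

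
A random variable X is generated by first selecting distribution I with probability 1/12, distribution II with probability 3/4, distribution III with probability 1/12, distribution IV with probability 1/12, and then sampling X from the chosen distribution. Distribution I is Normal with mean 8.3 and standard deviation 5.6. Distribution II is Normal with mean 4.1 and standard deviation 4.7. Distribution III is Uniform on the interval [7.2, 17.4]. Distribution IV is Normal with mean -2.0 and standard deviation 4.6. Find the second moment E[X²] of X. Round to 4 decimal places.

For each component E[X²] = Var + (mean)², giving I: 100.25; II: 38.9; III: 159.96; IV: 25.16.
Overall E[X²] = 0.0833333·100.25 + 0.75·38.9 + 0.0833333·159.96 + 0.0833333·25.16 = 52.9558.

52.9558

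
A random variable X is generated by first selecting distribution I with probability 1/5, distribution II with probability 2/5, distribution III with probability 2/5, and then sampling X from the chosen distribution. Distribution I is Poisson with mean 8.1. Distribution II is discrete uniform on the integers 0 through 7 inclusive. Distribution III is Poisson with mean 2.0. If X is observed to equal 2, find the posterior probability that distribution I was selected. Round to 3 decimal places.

Likelihoods P(X=2 | ·): I: 0.0099576; II: 0.125; III: 0.270671.
Posterior ∝ prior × likelihood. Numerator for I: 0.2·0.0099576 = 0.00199152.
Normalizing constant: 0.2·0.0099576 + 0.4·0.125 + 0.4·0.270671 = 0.16026.
P(I | observation) = 0.00199152 / 0.16026 = 0.0124268.

0.012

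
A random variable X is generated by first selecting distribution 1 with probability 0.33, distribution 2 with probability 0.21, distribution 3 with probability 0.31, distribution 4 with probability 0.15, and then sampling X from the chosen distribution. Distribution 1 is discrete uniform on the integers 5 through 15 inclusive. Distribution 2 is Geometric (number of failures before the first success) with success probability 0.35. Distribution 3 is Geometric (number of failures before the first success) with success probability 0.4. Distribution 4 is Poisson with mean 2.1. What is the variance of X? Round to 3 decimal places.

20.994

Per component, 1: μ=10, E[X²]=110; 2: μ=1.85714, E[X²]=8.7551; 3: μ=1.5, E[X²]=6; 4: μ=2.1, E[X²]=6.51.
E[X] = 0.33·10 + 0.21·1.85714 + 0.31·1.5 + 0.15·2.1 = 4.47.
E[X²] = 0.33·110 + 0.21·8.7551 + 0.31·6 + 0.15·6.51 = 40.9751.
Var(X) = E[X²] − (E[X])² = 40.9751 − 19.9809 = 20.9942.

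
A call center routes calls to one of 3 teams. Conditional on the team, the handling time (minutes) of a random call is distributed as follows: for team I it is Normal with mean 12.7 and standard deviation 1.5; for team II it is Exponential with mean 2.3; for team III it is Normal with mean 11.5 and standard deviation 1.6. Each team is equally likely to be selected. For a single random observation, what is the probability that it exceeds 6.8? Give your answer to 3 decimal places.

Conditional on each team, P(X > 6.8): I: 0.999958; II: 0.0519995; III: 0.998346.
By total probability, P(X > 6.8) = 0.333333·0.999958 + 0.333333·0.0519995 + 0.333333·0.998346 = 0.683434.

0.683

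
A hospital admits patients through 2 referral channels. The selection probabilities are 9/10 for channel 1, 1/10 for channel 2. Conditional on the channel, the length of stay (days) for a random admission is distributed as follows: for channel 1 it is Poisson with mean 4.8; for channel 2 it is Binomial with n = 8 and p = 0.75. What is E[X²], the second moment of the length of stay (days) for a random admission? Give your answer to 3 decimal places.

For each component E[X²] = Var + (mean)², giving 1: 27.84; 2: 37.5.
Overall E[X²] = 0.9·27.84 + 0.1·37.5 = 28.806.

28.806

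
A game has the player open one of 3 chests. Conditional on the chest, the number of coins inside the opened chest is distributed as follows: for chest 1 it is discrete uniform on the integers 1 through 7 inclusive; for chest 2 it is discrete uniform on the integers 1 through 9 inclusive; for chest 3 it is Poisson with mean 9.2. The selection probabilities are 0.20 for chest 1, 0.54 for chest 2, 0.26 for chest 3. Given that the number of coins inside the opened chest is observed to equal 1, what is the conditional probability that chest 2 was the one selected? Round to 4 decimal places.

0.6756

Likelihoods P(X=1 | ·): 1: 0.142857; 2: 0.111111; 3: 0.000929562.
Posterior ∝ prior × likelihood. Numerator for 2: 0.54·0.111111 = 0.06.
Normalizing constant: 0.2·0.142857 + 0.54·0.111111 + 0.26·0.000929562 = 0.0888131.
P(2 | observation) = 0.06 / 0.0888131 = 0.675576.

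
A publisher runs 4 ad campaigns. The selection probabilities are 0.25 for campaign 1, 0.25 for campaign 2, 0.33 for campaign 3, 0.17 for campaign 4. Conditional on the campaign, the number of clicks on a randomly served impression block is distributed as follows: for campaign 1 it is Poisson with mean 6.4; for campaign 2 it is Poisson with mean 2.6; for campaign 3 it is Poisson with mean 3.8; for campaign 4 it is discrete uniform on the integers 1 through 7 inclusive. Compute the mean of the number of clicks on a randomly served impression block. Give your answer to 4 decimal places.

4.1840

Component means — 1: 6.4; 2: 2.6; 3: 3.8; 4: 4.
E[X] = 0.25·6.4 + 0.25·2.6 + 0.33·3.8 + 0.17·4 = 4.184.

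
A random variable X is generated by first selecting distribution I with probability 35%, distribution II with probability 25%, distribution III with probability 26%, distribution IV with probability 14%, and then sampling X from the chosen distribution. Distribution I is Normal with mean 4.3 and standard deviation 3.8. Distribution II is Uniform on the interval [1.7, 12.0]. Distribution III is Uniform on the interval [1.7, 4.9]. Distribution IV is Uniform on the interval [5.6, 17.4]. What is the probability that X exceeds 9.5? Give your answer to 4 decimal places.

0.1844

Conditional on each component, P(X > 9.5): I: 0.0855902; II: 0.242718; III: 0; IV: 0.669492.
By total probability, P(X > 9.5) = 0.35·0.0855902 + 0.25·0.242718 + 0.26·0 + 0.14·0.669492 = 0.184365.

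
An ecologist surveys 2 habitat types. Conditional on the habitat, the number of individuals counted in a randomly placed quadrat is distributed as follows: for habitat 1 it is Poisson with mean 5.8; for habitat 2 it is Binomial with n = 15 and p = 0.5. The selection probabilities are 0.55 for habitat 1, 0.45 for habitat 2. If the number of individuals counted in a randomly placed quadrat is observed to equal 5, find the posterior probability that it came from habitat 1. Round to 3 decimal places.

0.688

Likelihoods P(X=5 | ·): 1: 0.165596; 2: 0.0916443.
Posterior ∝ prior × likelihood. Numerator for 1: 0.55·0.165596 = 0.091078.
Normalizing constant: 0.55·0.165596 + 0.45·0.0916443 = 0.132318.
P(1 | observation) = 0.091078 / 0.132318 = 0.688327.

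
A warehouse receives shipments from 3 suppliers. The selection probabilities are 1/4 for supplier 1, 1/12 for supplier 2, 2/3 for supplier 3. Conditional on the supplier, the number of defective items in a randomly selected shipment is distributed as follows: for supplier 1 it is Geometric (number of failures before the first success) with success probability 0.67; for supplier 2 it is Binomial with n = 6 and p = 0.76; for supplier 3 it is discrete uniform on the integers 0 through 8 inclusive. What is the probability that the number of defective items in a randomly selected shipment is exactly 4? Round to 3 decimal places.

Conditional on each supplier, P(X = 4): 1: 0.00794567; 2: 0.288249; 3: 0.111111.
By total probability, P(X = 4) = 0.25·0.00794567 + 0.0833333·0.288249 + 0.666667·0.111111 = 0.100081.

0.100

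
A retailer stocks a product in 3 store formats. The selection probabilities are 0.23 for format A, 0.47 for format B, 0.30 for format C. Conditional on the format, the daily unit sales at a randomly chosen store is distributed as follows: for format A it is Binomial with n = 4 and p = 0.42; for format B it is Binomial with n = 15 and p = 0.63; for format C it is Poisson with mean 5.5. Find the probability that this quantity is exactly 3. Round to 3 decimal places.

0.074

Conditional on each format, P(X = 3): A: 0.171884; B: 0.000748952; C: 0.113323.
By total probability, P(X = 3) = 0.23·0.171884 + 0.47·0.000748952 + 0.3·0.113323 = 0.0738822.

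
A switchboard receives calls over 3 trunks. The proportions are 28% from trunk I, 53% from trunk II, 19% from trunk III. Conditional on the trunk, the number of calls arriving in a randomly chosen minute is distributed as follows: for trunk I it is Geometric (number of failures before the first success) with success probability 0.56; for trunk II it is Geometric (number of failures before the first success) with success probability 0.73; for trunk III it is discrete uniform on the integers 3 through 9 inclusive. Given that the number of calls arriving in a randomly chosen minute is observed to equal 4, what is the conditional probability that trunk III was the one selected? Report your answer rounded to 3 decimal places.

0.774

Likelihoods P(X=4 | ·): I: 0.0209893; II: 0.00387952; III: 0.142857.
Posterior ∝ prior × likelihood. Numerator for III: 0.19·0.142857 = 0.0271429.
Normalizing constant: 0.28·0.0209893 + 0.53·0.00387952 + 0.19·0.142857 = 0.035076.
P(III | observation) = 0.0271429 / 0.035076 = 0.77383.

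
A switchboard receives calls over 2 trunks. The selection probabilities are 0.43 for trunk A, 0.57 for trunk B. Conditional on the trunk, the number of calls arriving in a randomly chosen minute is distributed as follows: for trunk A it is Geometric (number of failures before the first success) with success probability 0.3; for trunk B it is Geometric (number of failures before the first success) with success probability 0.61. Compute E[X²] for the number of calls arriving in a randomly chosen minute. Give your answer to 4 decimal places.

For each component E[X²] = Var + (mean)², giving A: 13.2222; B: 1.45687.
Overall E[X²] = 0.43·13.2222 + 0.57·1.45687 = 6.51597.

6.5160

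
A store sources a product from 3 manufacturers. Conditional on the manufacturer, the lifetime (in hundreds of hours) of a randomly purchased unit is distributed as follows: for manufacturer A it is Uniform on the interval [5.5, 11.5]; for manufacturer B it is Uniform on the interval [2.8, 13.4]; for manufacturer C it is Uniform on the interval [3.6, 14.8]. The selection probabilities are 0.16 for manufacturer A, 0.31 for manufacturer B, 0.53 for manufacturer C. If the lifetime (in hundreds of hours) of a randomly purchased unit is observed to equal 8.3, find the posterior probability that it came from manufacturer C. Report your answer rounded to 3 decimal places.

Likelihoods f(8.3 | ·): A: 0.166667; B: 0.0943396; C: 0.0892857.
Posterior ∝ prior × likelihood. Numerator for C: 0.53·0.0892857 = 0.0473214.
Normalizing constant: 0.16·0.166667 + 0.31·0.0943396 + 0.53·0.0892857 = 0.103233.
P(C | observation) = 0.0473214 / 0.103233 = 0.458393.

0.458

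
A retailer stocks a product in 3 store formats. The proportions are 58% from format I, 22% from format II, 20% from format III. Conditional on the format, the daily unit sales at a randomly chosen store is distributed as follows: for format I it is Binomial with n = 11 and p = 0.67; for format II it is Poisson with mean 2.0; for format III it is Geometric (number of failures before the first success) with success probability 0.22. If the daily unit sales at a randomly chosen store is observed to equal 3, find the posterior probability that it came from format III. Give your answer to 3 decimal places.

0.323

Likelihoods P(X=3 | ·): I: 0.00697943; II: 0.180447; III: 0.104401.
Posterior ∝ prior × likelihood. Numerator for III: 0.2·0.104401 = 0.0208803.
Normalizing constant: 0.58·0.00697943 + 0.22·0.180447 + 0.2·0.104401 = 0.0646267.
P(III | observation) = 0.0208803 / 0.0646267 = 0.323091.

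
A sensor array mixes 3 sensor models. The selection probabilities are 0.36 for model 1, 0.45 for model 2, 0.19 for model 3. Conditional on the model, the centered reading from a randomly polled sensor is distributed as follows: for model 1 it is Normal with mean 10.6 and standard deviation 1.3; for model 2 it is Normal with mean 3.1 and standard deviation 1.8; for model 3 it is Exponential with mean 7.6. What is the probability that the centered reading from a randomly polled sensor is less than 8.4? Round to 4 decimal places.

Conditional on each model, P(X < 8.4): 1: 0.0452937; 2: 0.998382; 3: 0.668876.
By total probability, P(X < 8.4) = 0.36·0.0452937 + 0.45·0.998382 + 0.19·0.668876 = 0.592664.

0.5927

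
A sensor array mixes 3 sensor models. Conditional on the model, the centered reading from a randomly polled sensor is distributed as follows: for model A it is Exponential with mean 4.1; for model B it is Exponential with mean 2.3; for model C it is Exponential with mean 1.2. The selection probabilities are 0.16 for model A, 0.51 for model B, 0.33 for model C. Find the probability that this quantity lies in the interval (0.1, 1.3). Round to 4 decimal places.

0.4300

Conditional on each model, P(0.1 < X < 1.3): A: 0.247627; B: 0.389217; C: 0.581579.
By total probability, P(0.1 < X < 1.3) = 0.16·0.247627 + 0.51·0.389217 + 0.33·0.581579 = 0.430042.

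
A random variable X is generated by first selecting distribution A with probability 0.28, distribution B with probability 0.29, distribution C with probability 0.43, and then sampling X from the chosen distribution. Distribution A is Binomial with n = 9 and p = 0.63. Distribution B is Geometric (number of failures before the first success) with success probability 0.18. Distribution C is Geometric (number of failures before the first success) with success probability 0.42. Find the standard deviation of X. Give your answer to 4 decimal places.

3.5935

Per component, A: μ=5.67, E[X²]=34.2468; B: μ=4.55556, E[X²]=46.0617; C: μ=1.38095, E[X²]=5.19501.
E[X] = 0.28·5.67 + 0.29·4.55556 + 0.43·1.38095 = 3.50252.
E[X²] = 0.28·34.2468 + 0.29·46.0617 + 0.43·5.19501 = 25.1809.
Var(X) = E[X²] − (E[X])² = 25.1809 − 12.2677 = 12.9132.
SD(X) = √12.9132 = 3.5935.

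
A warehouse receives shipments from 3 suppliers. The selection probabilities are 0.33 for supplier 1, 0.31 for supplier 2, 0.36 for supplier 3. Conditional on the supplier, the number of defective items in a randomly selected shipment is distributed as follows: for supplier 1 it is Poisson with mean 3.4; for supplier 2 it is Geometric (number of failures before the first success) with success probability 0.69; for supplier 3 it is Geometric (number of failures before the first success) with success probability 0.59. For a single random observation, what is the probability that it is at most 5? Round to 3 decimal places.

0.955

Conditional on each supplier, P(X ≤ 5): 1: 0.870542; 2: 0.999112; 3: 0.99525.
By total probability, P(X ≤ 5) = 0.33·0.870542 + 0.31·0.999112 + 0.36·0.99525 = 0.955294.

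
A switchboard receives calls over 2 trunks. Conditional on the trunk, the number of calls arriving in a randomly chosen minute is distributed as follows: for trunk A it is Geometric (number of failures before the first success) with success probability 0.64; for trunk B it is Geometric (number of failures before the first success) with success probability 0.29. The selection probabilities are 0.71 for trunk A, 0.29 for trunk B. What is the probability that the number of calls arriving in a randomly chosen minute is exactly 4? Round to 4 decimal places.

0.0290

Conditional on each trunk, P(X = 4): A: 0.0107495; B: 0.0736939.
By total probability, P(X = 4) = 0.71·0.0107495 + 0.29·0.0736939 = 0.0290034.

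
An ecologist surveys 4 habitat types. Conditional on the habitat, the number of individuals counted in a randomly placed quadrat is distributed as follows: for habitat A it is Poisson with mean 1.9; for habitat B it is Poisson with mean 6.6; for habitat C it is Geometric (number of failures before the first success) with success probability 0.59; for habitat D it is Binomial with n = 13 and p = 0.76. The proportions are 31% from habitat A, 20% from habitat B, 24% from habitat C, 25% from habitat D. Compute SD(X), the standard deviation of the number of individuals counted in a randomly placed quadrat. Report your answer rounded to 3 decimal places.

4.058

Per component, A: μ=1.9, E[X²]=5.51; B: μ=6.6, E[X²]=50.16; C: μ=0.694915, E[X²]=1.66073; D: μ=9.88, E[X²]=99.9856.
E[X] = 0.31·1.9 + 0.2·6.6 + 0.24·0.694915 + 0.25·9.88 = 4.54578.
E[X²] = 0.31·5.51 + 0.2·50.16 + 0.24·1.66073 + 0.25·99.9856 = 37.1351.
Var(X) = E[X²] − (E[X])² = 37.1351 − 20.6641 = 16.471.
SD(X) = √16.471 = 4.05844.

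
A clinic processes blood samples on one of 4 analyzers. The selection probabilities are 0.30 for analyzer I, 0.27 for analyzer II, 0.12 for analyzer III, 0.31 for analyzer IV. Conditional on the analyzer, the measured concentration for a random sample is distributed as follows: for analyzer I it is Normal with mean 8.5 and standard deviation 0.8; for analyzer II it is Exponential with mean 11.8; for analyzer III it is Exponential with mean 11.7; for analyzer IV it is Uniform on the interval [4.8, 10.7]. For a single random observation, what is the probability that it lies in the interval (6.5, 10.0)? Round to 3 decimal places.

Conditional on each analyzer, P(6.5 < X < 10.0): I: 0.963394; II: 0.147958; III: 0.148343; IV: 0.59322.
By total probability, P(6.5 < X < 10.0) = 0.3·0.963394 + 0.27·0.147958 + 0.12·0.148343 + 0.31·0.59322 = 0.530666.

0.531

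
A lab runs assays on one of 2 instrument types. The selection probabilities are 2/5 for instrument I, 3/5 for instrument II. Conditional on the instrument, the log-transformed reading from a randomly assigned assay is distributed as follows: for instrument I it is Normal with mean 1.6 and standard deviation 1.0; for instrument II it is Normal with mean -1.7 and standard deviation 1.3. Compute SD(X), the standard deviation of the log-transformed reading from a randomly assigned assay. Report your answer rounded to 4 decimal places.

Per component, I: μ=1.6, E[X²]=3.56; II: μ=-1.7, E[X²]=4.58.
E[X] = 0.4·1.6 + 0.6·-1.7 = -0.38.
E[X²] = 0.4·3.56 + 0.6·4.58 = 4.172.
Var(X) = E[X²] − (E[X])² = 4.172 − 0.1444 = 4.0276.
SD(X) = √4.0276 = 2.00689.

2.0069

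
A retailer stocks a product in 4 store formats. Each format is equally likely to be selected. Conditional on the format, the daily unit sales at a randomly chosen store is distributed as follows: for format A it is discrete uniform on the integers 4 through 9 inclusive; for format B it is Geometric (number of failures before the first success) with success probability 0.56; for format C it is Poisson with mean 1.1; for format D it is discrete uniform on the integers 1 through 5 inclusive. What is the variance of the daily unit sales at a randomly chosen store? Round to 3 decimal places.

Per component, A: μ=6.5, E[X²]=45.1667; B: μ=0.785714, E[X²]=2.02041; C: μ=1.1, E[X²]=2.31; D: μ=3, E[X²]=11.
E[X] = 0.25·6.5 + 0.25·0.785714 + 0.25·1.1 + 0.25·3 = 2.84643.
E[X²] = 0.25·45.1667 + 0.25·2.02041 + 0.25·2.31 + 0.25·11 = 15.1243.
Var(X) = E[X²] − (E[X])² = 15.1243 − 8.10216 = 7.02211.

7.022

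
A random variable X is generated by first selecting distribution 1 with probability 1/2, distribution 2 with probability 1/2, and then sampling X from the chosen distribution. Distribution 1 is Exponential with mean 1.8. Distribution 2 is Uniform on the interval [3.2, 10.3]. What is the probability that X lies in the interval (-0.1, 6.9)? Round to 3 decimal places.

Conditional on each component, P(-0.1 < X < 6.9): 1: 0.978363; 2: 0.521127.
By total probability, P(-0.1 < X < 6.9) = 0.5·0.978363 + 0.5·0.521127 = 0.749745.

0.750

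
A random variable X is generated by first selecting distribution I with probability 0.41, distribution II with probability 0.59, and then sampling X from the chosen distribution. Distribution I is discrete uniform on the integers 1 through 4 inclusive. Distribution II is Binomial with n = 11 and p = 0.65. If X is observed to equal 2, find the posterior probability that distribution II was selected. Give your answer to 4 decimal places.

Likelihoods P(X=2 | ·): I: 0.25; II: 0.00183148.
Posterior ∝ prior × likelihood. Numerator for II: 0.59·0.00183148 = 0.00108057.
Normalizing constant: 0.41·0.25 + 0.59·0.00183148 = 0.103581.
P(II | observation) = 0.00108057 / 0.103581 = 0.0104322.

0.0104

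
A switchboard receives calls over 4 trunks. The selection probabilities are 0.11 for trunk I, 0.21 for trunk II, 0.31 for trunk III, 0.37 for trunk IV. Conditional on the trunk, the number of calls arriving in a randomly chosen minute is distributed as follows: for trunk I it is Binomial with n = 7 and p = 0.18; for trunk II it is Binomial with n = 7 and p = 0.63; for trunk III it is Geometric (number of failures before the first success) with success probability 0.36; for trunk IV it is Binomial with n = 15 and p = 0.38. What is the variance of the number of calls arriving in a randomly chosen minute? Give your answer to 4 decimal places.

6.6803

Per component, I: μ=1.26, E[X²]=2.6208; II: μ=4.41, E[X²]=21.0798; III: μ=1.77778, E[X²]=8.09877; IV: μ=5.7, E[X²]=36.024.
E[X] = 0.11·1.26 + 0.21·4.41 + 0.31·1.77778 + 0.37·5.7 = 3.72481.
E[X²] = 0.11·2.6208 + 0.21·21.0798 + 0.31·8.09877 + 0.37·36.024 = 20.5545.
Var(X) = E[X²] − (E[X])² = 20.5545 − 13.8742 = 6.68033.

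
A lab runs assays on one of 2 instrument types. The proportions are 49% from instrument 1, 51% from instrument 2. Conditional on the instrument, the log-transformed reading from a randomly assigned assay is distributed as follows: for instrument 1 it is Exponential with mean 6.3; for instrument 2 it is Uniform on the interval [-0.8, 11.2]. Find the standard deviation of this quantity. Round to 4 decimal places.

5.0863

Per component, 1: μ=6.3, E[X²]=79.38; 2: μ=5.2, E[X²]=39.04.
E[X] = 0.49·6.3 + 0.51·5.2 = 5.739.
E[X²] = 0.49·79.38 + 0.51·39.04 = 58.8066.
Var(X) = E[X²] − (E[X])² = 58.8066 − 32.9361 = 25.8705.
SD(X) = √25.8705 = 5.0863.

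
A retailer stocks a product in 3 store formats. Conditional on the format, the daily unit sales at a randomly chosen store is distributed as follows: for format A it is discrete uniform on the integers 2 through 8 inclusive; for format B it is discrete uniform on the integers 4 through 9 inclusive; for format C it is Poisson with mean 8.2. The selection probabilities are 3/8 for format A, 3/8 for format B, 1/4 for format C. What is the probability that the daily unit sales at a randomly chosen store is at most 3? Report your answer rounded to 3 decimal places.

Conditional on each format, P(X ≤ 3): A: 0.285714; B: 0; C: 0.0369999.
By total probability, P(X ≤ 3) = 0.375·0.285714 + 0.375·0 + 0.25·0.0369999 = 0.116393.

0.116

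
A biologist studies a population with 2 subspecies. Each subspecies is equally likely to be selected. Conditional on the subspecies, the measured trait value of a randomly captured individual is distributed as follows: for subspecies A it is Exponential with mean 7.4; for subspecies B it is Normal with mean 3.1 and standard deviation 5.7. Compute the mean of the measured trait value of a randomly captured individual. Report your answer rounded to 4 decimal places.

Component means — A: 7.4; B: 3.1.
E[X] = 0.5·7.4 + 0.5·3.1 = 5.25.

5.2500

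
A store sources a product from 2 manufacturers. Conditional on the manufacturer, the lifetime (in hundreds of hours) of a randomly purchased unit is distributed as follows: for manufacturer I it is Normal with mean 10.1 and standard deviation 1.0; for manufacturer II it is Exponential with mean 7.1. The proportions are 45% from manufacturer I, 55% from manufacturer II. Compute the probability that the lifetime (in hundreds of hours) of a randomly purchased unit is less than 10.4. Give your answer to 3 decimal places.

0.701

Conditional on each manufacturer, P(X < 10.4): I: 0.617911; II: 0.768873.
By total probability, P(X < 10.4) = 0.45·0.617911 + 0.55·0.768873 = 0.70094.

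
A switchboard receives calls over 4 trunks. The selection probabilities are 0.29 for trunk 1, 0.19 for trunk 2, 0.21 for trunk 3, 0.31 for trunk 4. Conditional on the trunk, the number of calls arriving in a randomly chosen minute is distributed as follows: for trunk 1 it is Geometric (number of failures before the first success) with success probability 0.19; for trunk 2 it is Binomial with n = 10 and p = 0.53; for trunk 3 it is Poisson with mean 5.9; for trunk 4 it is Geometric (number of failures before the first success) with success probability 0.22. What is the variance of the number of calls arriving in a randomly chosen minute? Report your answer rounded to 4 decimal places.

14.0404

Per component, 1: μ=4.26316, E[X²]=40.6122; 2: μ=5.3, E[X²]=30.581; 3: μ=5.9, E[X²]=40.71; 4: μ=3.54545, E[X²]=28.686.
E[X] = 0.29·4.26316 + 0.19·5.3 + 0.21·5.9 + 0.31·3.54545 = 4.58141.
E[X²] = 0.29·40.6122 + 0.19·30.581 + 0.21·40.71 + 0.31·28.686 = 35.0297.
Var(X) = E[X²] − (E[X])² = 35.0297 − 20.9893 = 14.0404.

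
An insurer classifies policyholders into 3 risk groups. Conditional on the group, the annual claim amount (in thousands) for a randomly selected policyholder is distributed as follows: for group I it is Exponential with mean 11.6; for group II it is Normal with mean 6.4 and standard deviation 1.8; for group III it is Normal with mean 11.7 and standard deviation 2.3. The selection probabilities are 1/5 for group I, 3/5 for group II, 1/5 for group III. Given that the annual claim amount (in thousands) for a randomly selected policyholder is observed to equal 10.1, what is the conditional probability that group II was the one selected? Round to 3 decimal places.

0.318

Likelihoods f(10.1 | ·): I: 0.0360916; II: 0.0267993; III: 0.136175.
Posterior ∝ prior × likelihood. Numerator for II: 0.6·0.0267993 = 0.0160796.
Normalizing constant: 0.2·0.0360916 + 0.6·0.0267993 + 0.2·0.136175 = 0.0505329.
P(II | observation) = 0.0160796 / 0.0505329 = 0.3182.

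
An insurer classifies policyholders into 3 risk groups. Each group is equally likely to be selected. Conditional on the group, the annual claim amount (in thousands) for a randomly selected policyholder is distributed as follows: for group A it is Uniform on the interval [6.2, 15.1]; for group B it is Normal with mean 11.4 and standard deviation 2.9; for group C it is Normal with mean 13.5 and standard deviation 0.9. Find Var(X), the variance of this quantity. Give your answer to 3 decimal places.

Per component, A: μ=10.65, E[X²]=120.023; B: μ=11.4, E[X²]=138.37; C: μ=13.5, E[X²]=183.06.
E[X] = 0.333333·10.65 + 0.333333·11.4 + 0.333333·13.5 = 11.85.
E[X²] = 0.333333·120.023 + 0.333333·138.37 + 0.333333·183.06 = 147.151.
Var(X) = E[X²] − (E[X])² = 147.151 − 140.422 = 6.72861.

6.729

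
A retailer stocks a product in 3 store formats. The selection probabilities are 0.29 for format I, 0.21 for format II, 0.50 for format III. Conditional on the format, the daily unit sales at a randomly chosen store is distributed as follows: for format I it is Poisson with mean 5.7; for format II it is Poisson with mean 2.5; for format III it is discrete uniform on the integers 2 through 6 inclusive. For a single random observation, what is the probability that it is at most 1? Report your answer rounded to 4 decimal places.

Conditional on each format, P(X ≤ 1): I: 0.022418; II: 0.287297; III: 0.
By total probability, P(X ≤ 1) = 0.29·0.022418 + 0.21·0.287297 + 0.5·0 = 0.0668337.

0.0668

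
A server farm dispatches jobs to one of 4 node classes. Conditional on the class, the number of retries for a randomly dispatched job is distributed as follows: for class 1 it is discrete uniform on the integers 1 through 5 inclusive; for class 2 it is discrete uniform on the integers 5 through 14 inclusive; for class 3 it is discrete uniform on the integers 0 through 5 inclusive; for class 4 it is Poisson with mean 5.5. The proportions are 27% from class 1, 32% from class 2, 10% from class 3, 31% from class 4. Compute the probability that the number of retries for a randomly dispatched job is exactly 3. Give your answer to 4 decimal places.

Conditional on each class, P(X = 3): 1: 0.2; 2: 0; 3: 0.166667; 4: 0.113323.
By total probability, P(X = 3) = 0.27·0.2 + 0.32·0 + 0.1·0.166667 + 0.31·0.113323 = 0.105797.

0.1058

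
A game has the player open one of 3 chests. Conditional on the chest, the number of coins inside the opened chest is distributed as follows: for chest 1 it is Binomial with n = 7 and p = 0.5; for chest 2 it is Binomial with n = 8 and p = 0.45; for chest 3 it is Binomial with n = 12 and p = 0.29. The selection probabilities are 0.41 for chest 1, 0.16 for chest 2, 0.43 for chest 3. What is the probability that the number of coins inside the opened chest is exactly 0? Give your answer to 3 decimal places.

0.012

Conditional on each chest, P(X = 0): 1: 0.0078125; 2: 0.00837339; 3: 0.0164097.
By total probability, P(X = 0) = 0.41·0.0078125 + 0.16·0.00837339 + 0.43·0.0164097 = 0.011599.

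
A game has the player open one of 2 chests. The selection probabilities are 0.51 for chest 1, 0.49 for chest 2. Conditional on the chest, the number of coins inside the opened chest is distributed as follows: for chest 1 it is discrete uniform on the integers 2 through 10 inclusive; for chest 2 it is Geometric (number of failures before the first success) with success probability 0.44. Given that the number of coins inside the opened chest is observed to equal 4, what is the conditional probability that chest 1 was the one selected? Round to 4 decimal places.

Likelihoods P(X=4 | ·): 1: 0.111111; 2: 0.0432718.
Posterior ∝ prior × likelihood. Numerator for 1: 0.51·0.111111 = 0.0566667.
Normalizing constant: 0.51·0.111111 + 0.49·0.0432718 = 0.0778698.
P(1 | observation) = 0.0566667 / 0.0778698 = 0.72771.

0.7277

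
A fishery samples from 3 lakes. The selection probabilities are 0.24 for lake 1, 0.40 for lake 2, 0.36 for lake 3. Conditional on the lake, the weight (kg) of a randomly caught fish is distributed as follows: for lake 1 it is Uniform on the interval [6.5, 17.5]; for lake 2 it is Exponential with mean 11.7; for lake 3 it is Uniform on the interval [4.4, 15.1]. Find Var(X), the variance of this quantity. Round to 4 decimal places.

61.6043

Per component, 1: μ=12, E[X²]=154.083; 2: μ=11.7, E[X²]=273.78; 3: μ=9.75, E[X²]=104.603.
E[X] = 0.24·12 + 0.4·11.7 + 0.36·9.75 = 11.07.
E[X²] = 0.24·154.083 + 0.4·273.78 + 0.36·104.603 = 184.149.
Var(X) = E[X²] − (E[X])² = 184.149 − 122.545 = 61.6043.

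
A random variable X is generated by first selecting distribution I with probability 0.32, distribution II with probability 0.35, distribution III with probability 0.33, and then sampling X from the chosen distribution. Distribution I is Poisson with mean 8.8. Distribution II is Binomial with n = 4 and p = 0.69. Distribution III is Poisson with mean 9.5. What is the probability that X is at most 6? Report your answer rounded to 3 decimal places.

0.477

Conditional on each component, P(X ≤ 6): I: 0.22561; II: 1; III: 0.164949.
By total probability, P(X ≤ 6) = 0.32·0.22561 + 0.35·1 + 0.33·0.164949 = 0.476629.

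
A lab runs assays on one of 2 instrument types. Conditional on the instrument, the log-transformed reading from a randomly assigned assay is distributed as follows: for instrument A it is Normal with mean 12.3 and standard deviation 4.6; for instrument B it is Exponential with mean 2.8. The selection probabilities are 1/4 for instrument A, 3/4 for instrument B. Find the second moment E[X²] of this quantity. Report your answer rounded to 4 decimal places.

54.8725

For each component E[X²] = Var + (mean)², giving A: 172.45; B: 15.68.
Overall E[X²] = 0.25·172.45 + 0.75·15.68 = 54.8725.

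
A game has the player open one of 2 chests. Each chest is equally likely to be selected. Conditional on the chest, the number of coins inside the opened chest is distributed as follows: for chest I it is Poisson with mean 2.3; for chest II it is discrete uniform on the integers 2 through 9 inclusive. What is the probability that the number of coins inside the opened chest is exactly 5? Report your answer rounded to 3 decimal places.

Conditional on each chest, P(X = 5): I: 0.053775; II: 0.125.
By total probability, P(X = 5) = 0.5·0.053775 + 0.5·0.125 = 0.0893875.

0.089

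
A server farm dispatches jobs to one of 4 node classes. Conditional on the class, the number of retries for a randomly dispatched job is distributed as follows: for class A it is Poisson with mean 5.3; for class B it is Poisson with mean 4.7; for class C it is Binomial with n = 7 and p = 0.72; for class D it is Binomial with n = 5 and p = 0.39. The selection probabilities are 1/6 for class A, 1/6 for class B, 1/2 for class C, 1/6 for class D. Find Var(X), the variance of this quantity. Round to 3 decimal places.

Per component, A: μ=5.3, E[X²]=33.39; B: μ=4.7, E[X²]=26.79; C: μ=5.04, E[X²]=26.8128; D: μ=1.95, E[X²]=4.992.
E[X] = 0.166667·5.3 + 0.166667·4.7 + 0.5·5.04 + 0.166667·1.95 = 4.51167.
E[X²] = 0.166667·33.39 + 0.166667·26.79 + 0.5·26.8128 + 0.166667·4.992 = 24.2684.
Var(X) = E[X²] − (E[X])² = 24.2684 − 20.3551 = 3.91326.

3.913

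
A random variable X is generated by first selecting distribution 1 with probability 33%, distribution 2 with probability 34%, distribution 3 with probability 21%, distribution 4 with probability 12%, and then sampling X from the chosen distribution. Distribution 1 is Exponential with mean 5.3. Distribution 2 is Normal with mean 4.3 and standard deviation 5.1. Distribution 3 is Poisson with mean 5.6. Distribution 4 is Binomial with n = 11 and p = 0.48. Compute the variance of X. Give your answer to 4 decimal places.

Per component, 1: μ=5.3, E[X²]=56.18; 2: μ=4.3, E[X²]=44.5; 3: μ=5.6, E[X²]=36.96; 4: μ=5.28, E[X²]=30.624.
E[X] = 0.33·5.3 + 0.34·4.3 + 0.21·5.6 + 0.12·5.28 = 5.0206.
E[X²] = 0.33·56.18 + 0.34·44.5 + 0.21·36.96 + 0.12·30.624 = 45.1059.
Var(X) = E[X²] − (E[X])² = 45.1059 − 25.2064 = 19.8995.

19.8995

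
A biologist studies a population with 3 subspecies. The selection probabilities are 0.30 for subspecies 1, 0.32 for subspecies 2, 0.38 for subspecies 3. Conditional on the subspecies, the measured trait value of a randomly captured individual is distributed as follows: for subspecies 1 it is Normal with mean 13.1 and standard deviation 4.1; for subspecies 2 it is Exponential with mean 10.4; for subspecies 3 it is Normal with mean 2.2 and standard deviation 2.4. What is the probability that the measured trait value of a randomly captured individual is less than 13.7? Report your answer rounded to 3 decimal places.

0.782

Conditional on each subspecies, P(X < 13.7): 1: 0.558174; 2: 0.732145; 3: 0.999999.
By total probability, P(X < 13.7) = 0.3·0.558174 + 0.32·0.732145 + 0.38·0.999999 = 0.781738.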